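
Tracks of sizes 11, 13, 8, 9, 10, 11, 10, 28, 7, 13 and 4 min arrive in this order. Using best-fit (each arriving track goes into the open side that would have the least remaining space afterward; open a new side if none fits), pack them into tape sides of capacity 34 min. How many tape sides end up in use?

4

  11 → side 1 (new)  [load 11/34]
  13 → side 1  [load 24/34]
  8 → side 1  [load 32/34]
  9 → side 2 (new)  [load 9/34]
  10 → side 2  [load 19/34]
  11 → side 2  [load 30/34]
  10 → side 3 (new)  [load 10/34]
  28 → side 4 (new)  [load 28/34]
  7 → side 3  [load 17/34]
  13 → side 3  [load 30/34]
  4 → side 2  [load 34/34]
4 tape sides opened.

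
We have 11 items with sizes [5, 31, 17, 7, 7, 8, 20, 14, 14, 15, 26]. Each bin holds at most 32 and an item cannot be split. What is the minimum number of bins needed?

Total = 31 + 26 + 20 + 17 + 15 + 14 + 14 + 8 + 7 + 7 + 5 = 164.
Lower bound: ⌈164/32⌉ = 6 bins.
A packing using 6 bins:
  bin 1: 31 = 31
  bin 2: 26 + 5 = 31
  bin 3: 20 + 8 = 28
  bin 4: 17 + 15 = 32
  bin 5: 14 + 14 = 28
  bin 6: 7 + 7 = 14
This matches the lower bound, so 6 is optimal.

6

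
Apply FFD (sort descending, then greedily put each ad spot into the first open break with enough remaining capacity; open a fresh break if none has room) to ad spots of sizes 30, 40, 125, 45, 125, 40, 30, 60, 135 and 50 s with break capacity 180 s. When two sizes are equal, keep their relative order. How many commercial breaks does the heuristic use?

Sorted descending: 135, 125, 125, 60, 50, 45, 40, 40, 30, 30.
  135 → break 1 (new)  [load 135/180]
  125 → break 2 (new)  [load 125/180]
  125 → break 3 (new)  [load 125/180]
  60 → break 4 (new)  [load 60/180]
  50 → break 2  [load 175/180]
  45 → break 1  [load 180/180]
  40 → break 3  [load 165/180]
  40 → break 4  [load 100/180]
  30 → break 4  [load 130/180]
  30 → break 4  [load 160/180]
4 commercial breaks opened.

4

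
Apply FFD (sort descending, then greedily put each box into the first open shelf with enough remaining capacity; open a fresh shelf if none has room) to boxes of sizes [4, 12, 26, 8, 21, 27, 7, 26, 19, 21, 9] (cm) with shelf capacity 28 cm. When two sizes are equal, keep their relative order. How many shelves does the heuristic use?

Sorted descending: 27, 26, 26, 21, 21, 19, 12, 9, 8, 7, 4.
  27 → shelf 1 (new)  [load 27/28]
  26 → shelf 2 (new)  [load 26/28]
  26 → shelf 3 (new)  [load 26/28]
  21 → shelf 4 (new)  [load 21/28]
  21 → shelf 5 (new)  [load 21/28]
  19 → shelf 6 (new)  [load 19/28]
  12 → shelf 7 (new)  [load 12/28]
  9 → shelf 6  [load 28/28]
  8 → shelf 7  [load 20/28]
  7 → shelf 4  [load 28/28]
  4 → shelf 5  [load 25/28]
7 shelves opened.

7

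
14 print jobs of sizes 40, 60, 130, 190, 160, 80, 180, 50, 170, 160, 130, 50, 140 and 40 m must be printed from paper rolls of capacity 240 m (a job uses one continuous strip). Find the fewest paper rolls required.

8

Total = 190 + 180 + 170 + 160 + 160 + 140 + 130 + 130 + 80 + 60 + 50 + 50 + 40 + 40 = 1580 m.
Lower bound: ⌈1580/240⌉ = 7 paper rolls.
Also, 8 print jobs each exceed 120 m, and no two of those can share a roll, so at least 8 paper rolls are needed.
A packing using 8 paper rolls:
  roll 1: 190 + 50 = 240
  roll 2: 180 + 60 = 240
  roll 3: 170 + 50 = 220
  roll 4: 160 + 80 = 240
  roll 5: 160 + 40 + 40 = 240
  roll 6: 140 = 140
  roll 7: 130 = 130
  roll 8: 130 = 130
This matches the lower bound, so 8 is optimal.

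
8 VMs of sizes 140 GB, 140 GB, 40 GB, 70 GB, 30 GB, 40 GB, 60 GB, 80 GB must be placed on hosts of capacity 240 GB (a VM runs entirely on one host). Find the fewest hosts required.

Total = 140 + 140 + 80 + 70 + 60 + 40 + 40 + 30 = 600 GB.
Lower bound: ⌈600/240⌉ = 3 hosts.
A packing using 3 hosts:
  host 1: 140 + 80 = 220
  host 2: 140 + 70 + 30 = 240
  host 3: 60 + 40 + 40 = 140
This matches the lower bound, so 3 is optimal.

3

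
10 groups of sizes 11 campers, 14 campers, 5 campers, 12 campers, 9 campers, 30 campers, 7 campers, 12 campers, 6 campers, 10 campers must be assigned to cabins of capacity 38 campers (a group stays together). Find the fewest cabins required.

4

Total = 30 + 14 + 12 + 12 + 11 + 10 + 9 + 7 + 6 + 5 = 116 campers.
Lower bound: ⌈116/38⌉ = 4 cabins.
A packing using 4 cabins:
  cabin 1: 30 + 7 = 37
  cabin 2: 14 + 12 + 12 = 38
  cabin 3: 11 + 10 + 9 + 6 = 36
  cabin 4: 5 = 5
This matches the lower bound, so 4 is optimal.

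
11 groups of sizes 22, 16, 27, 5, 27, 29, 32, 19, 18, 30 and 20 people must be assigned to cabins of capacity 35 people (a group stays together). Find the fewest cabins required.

Total = 32 + 30 + 29 + 27 + 27 + 22 + 20 + 19 + 18 + 16 + 5 = 245 people.
Lower bound: ⌈245/35⌉ = 7 cabins.
Also, 9 groups each exceed 35/2 people, and no two of those can share a cabin, so at least 9 cabins are needed.
A packing using 9 cabins:
  cabin 1: 32 = 32
  cabin 2: 30 + 5 = 35
  cabin 3: 29 = 29
  cabin 4: 27 = 27
  cabin 5: 27 = 27
  cabin 6: 22 = 22
  cabin 7: 20 = 20
  cabin 8: 19 + 16 = 35
  cabin 9: 18 = 18
This matches the lower bound, so 9 is optimal.

9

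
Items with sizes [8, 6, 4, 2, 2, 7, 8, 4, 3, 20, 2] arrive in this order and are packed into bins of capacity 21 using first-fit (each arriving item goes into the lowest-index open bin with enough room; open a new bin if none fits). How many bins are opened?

  8 → bin 1 (new)  [load 8/21]
  6 → bin 1  [load 14/21]
  4 → bin 1  [load 18/21]
  2 → bin 1  [load 20/21]
  2 → bin 2 (new)  [load 2/21]
  7 → bin 2  [load 9/21]
  8 → bin 2  [load 17/21]
  4 → bin 2  [load 21/21]
  3 → bin 3 (new)  [load 3/21]
  20 → bin 4 (new)  [load 20/21]
  2 → bin 3  [load 5/21]
4 bins opened.

4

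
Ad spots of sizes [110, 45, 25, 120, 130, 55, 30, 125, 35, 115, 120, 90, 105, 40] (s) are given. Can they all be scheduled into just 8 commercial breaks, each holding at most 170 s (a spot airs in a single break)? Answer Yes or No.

Yes

A valid assignment using 8 commercial breaks:
  break 1: 130 + 40 = 170
  break 2: 125 + 45 = 170
  break 3: 120 + 35 = 155
  break 4: 120 + 30 = 150
  break 5: 115 + 55 = 170
  break 6: 110 + 25 = 135
  break 7: 105 = 105
  break 8: 90 = 90
Every load is within 170 s, so 8 commercial breaks suffice.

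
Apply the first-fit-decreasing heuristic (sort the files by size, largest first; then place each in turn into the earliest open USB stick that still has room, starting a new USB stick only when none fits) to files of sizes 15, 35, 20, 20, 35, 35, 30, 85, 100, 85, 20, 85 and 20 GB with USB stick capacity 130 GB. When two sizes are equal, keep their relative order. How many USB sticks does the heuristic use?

Sorted descending: 100, 85, 85, 85, 35, 35, 35, 30, 20, 20, 20, 20, 15.
  100 → USB stick 1 (new)  [load 100/130]
  85 → USB stick 2 (new)  [load 85/130]
  85 → USB stick 3 (new)  [load 85/130]
  85 → USB stick 4 (new)  [load 85/130]
  35 → USB stick 2  [load 120/130]
  35 → USB stick 3  [load 120/130]
  35 → USB stick 4  [load 120/130]
  30 → USB stick 1  [load 130/130]
  20 → USB stick 5 (new)  [load 20/130]
  20 → USB stick 5  [load 40/130]
  20 → USB stick 5  [load 60/130]
  20 → USB stick 5  [load 80/130]
  15 → USB stick 5  [load 95/130]
5 USB sticks opened.

5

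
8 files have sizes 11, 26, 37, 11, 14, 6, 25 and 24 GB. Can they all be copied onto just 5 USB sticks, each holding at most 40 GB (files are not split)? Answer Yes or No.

Yes

A valid assignment using 5 USB sticks:
  USB stick 1: 37 = 37
  USB stick 2: 26 + 14 = 40
  USB stick 3: 25 + 11 = 36
  USB stick 4: 24 + 11 = 35
  USB stick 5: 6 = 6
Every load is within 40 GB, so 5 USB sticks suffice.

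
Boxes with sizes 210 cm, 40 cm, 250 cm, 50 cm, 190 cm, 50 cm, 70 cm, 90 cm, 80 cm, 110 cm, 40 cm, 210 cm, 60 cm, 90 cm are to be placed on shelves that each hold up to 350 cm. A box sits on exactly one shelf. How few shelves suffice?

Total = 250 + 210 + 210 + 190 + 110 + 90 + 90 + 80 + 70 + 60 + 50 + 50 + 40 + 40 = 1540 cm.
Lower bound: ⌈1540/350⌉ = 5 shelves.
A packing using 5 shelves:
  shelf 1: 250 + 90 = 340
  shelf 2: 210 + 110 = 320
  shelf 3: 210 + 90 + 50 = 350
  shelf 4: 190 + 80 + 70 = 340
  shelf 5: 60 + 50 + 40 + 40 = 190
This matches the lower bound, so 5 is optimal.

5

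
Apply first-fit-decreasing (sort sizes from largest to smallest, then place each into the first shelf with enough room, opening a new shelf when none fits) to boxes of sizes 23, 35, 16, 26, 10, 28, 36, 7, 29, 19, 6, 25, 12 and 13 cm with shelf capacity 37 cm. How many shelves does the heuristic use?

8

Sorted descending: 36, 35, 29, 28, 26, 25, 23, 19, 16, 13, 12, 10, 7, 6.
  36 → shelf 1 (new)  [load 36/37]
  35 → shelf 2 (new)  [load 35/37]
  29 → shelf 3 (new)  [load 29/37]
  28 → shelf 4 (new)  [load 28/37]
  26 → shelf 5 (new)  [load 26/37]
  25 → shelf 6 (new)  [load 25/37]
  23 → shelf 7 (new)  [load 23/37]
  19 → shelf 8 (new)  [load 19/37]
  16 → shelf 8  [load 35/37]
  13 → shelf 7  [load 36/37]
  12 → shelf 6  [load 37/37]
  10 → shelf 5  [load 36/37]
  7 → shelf 3  [load 36/37]
  6 → shelf 4  [load 34/37]
8 shelves opened.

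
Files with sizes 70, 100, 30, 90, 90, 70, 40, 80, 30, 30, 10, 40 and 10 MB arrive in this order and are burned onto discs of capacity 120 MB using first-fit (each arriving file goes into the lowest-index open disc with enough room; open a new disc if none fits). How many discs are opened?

  70 → disc 1 (new)  [load 70/120]
  100 → disc 2 (new)  [load 100/120]
  30 → disc 1  [load 100/120]
  90 → disc 3 (new)  [load 90/120]
  90 → disc 4 (new)  [load 90/120]
  70 → disc 5 (new)  [load 70/120]
  40 → disc 5  [load 110/120]
  80 → disc 6 (new)  [load 80/120]
  30 → disc 3  [load 120/120]
  30 → disc 4  [load 120/120]
  10 → disc 1  [load 110/120]
  40 → disc 6  [load 120/120]
  10 → disc 1  [load 120/120]
6 discs opened.

6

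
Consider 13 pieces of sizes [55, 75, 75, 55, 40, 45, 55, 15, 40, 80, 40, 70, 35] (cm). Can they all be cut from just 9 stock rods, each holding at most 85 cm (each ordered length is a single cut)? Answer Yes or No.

No

Total = 680 cm; ⌈680/85⌉ = 8.
The bound of 8 does not rule out 9, but exhaustive search shows no assignment into 9 stock rods of capacity 85 cm exists — the minimum is 10.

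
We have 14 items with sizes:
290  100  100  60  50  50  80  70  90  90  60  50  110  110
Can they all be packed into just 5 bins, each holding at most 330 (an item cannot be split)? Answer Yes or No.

A valid assignment using 5 bins:
  bin 1: 290 = 290
  bin 2: 110 + 110 + 100 = 320
  bin 3: 100 + 90 + 90 + 50 = 330
  bin 4: 80 + 70 + 60 + 60 + 50 = 320
  bin 5: 50 = 50
Every load is within 330, so 5 bins suffice.

Yes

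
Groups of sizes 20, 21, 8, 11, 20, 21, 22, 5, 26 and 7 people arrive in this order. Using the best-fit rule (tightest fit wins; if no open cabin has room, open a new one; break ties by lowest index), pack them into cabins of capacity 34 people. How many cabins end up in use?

6

  20 → cabin 1 (new)  [load 20/34]
  21 → cabin 2 (new)  [load 21/34]
  8 → cabin 2  [load 29/34]
  11 → cabin 1  [load 31/34]
  20 → cabin 3 (new)  [load 20/34]
  21 → cabin 4 (new)  [load 21/34]
  22 → cabin 5 (new)  [load 22/34]
  5 → cabin 2  [load 34/34]
  26 → cabin 6 (new)  [load 26/34]
  7 → cabin 6  [load 33/34]
6 cabins opened.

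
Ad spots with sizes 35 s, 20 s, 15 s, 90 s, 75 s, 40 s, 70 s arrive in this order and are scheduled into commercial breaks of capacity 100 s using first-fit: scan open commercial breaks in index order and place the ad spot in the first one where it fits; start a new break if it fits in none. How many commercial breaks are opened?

  35 → break 1 (new)  [load 35/100]
  20 → break 1  [load 55/100]
  15 → break 1  [load 70/100]
  90 → break 2 (new)  [load 90/100]
  75 → break 3 (new)  [load 75/100]
  40 → break 4 (new)  [load 40/100]
  70 → break 5 (new)  [load 70/100]
5 commercial breaks opened.

5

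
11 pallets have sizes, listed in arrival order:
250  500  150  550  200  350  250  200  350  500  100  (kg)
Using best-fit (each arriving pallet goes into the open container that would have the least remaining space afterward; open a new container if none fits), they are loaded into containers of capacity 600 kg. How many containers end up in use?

  250 → container 1 (new)  [load 250/600]
  500 → container 2 (new)  [load 500/600]
  150 → container 1  [load 400/600]
  550 → container 3 (new)  [load 550/600]
  200 → container 1  [load 600/600]
  350 → container 4 (new)  [load 350/600]
  250 → container 4  [load 600/600]
  200 → container 5 (new)  [load 200/600]
  350 → container 5  [load 550/600]
  500 → container 6 (new)  [load 500/600]
  100 → container 2  [load 600/600]
6 containers opened.

6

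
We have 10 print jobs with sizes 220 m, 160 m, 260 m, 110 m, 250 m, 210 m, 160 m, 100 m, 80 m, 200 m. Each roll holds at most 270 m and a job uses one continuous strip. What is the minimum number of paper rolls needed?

Total = 260 + 250 + 220 + 210 + 200 + 160 + 160 + 110 + 100 + 80 = 1750 m.
Lower bound: ⌈1750/270⌉ = 7 paper rolls.
A packing using 8 paper rolls:
  roll 1: 260 = 260
  roll 2: 250 = 250
  roll 3: 220 = 220
  roll 4: 210 = 210
  roll 5: 200 = 200
  roll 6: 160 + 110 = 270
  roll 7: 160 + 100 = 260
  roll 8: 80 = 80
No arrangement into 7 paper rolls stays within capacity, so 8 is optimal.

8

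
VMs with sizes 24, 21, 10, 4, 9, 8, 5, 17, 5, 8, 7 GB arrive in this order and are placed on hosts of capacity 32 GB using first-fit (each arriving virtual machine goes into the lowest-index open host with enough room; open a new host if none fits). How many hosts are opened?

  24 → host 1 (new)  [load 24/32]
  21 → host 2 (new)  [load 21/32]
  10 → host 2  [load 31/32]
  4 → host 1  [load 28/32]
  9 → host 3 (new)  [load 9/32]
  8 → host 3  [load 17/32]
  5 → host 3  [load 22/32]
  17 → host 4 (new)  [load 17/32]
  5 → host 3  [load 27/32]
  8 → host 4  [load 25/32]
  7 → host 4  [load 32/32]
4 hosts opened.

4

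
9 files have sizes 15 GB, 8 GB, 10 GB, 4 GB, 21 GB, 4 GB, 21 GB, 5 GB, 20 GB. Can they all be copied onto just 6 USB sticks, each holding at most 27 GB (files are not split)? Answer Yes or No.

A valid assignment using 5 USB sticks:
  USB stick 1: 21 + 5 = 26
  USB stick 2: 21 + 4 = 25
  USB stick 3: 20 + 4 = 24
  USB stick 4: 15 + 10 = 25
  USB stick 5: 8 = 8
That uses only 5 ≤ 6, so 6 USB sticks are enough.

Yes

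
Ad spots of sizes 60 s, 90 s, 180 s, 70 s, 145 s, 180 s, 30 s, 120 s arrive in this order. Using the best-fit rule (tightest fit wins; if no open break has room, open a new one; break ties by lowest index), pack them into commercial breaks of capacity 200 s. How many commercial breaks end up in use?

  60 → break 1 (new)  [load 60/200]
  90 → break 1  [load 150/200]
  180 → break 2 (new)  [load 180/200]
  70 → break 3 (new)  [load 70/200]
  145 → break 4 (new)  [load 145/200]
  180 → break 5 (new)  [load 180/200]
  30 → break 1  [load 180/200]
  120 → break 3  [load 190/200]
5 commercial breaks opened.

5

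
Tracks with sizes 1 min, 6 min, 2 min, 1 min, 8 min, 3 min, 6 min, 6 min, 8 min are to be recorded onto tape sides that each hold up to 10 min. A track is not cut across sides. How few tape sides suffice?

5

Total = 8 + 8 + 6 + 6 + 6 + 3 + 2 + 1 + 1 = 41 min.
Lower bound: ⌈41/10⌉ = 5 tape sides.
A packing using 5 tape sides:
  side 1: 8 + 2 = 10
  side 2: 8 + 1 + 1 = 10
  side 3: 6 + 3 = 9
  side 4: 6 = 6
  side 5: 6 = 6
This matches the lower bound, so 5 is optimal.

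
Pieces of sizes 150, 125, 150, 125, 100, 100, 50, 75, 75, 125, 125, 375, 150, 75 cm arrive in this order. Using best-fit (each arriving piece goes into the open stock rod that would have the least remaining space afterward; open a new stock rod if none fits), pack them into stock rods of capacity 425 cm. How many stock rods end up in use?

  150 → stock rod 1 (new)  [load 150/425]
  125 → stock rod 1  [load 275/425]
  150 → stock rod 1  [load 425/425]
  125 → stock rod 2 (new)  [load 125/425]
  100 → stock rod 2  [load 225/425]
  100 → stock rod 2  [load 325/425]
  50 → stock rod 2  [load 375/425]
  75 → stock rod 3 (new)  [load 75/425]
  75 → stock rod 3  [load 150/425]
  125 → stock rod 3  [load 275/425]
  125 → stock rod 3  [load 400/425]
  375 → stock rod 4 (new)  [load 375/425]
  150 → stock rod 5 (new)  [load 150/425]
  75 → stock rod 5  [load 225/425]
5 stock rods opened.

5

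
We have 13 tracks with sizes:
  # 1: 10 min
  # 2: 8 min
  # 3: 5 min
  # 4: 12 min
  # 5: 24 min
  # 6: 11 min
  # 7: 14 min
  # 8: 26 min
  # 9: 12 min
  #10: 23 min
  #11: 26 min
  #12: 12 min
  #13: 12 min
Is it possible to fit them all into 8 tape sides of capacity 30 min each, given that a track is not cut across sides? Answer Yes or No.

Yes

A valid assignment using 8 tape sides:
  side 1: 26 = 26
  side 2: 26 = 26
  side 3: 24 + 5 = 29
  side 4: 23 = 23
  side 5: 14 + 12 = 26
  side 6: 12 + 12 = 24
  side 7: 12 + 11 = 23
  side 8: 10 + 8 = 18
Every load is within 30 min, so 8 tape sides suffice.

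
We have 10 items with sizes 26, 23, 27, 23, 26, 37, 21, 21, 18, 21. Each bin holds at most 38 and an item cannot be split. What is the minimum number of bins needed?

Total = 37 + 27 + 26 + 26 + 23 + 23 + 21 + 21 + 21 + 18 = 243.
Lower bound: ⌈243/38⌉ = 7 bins.
Also, 9 items each exceed 19, and no two of those can share a bin, so at least 9 bins are needed.
A packing using 10 bins:
  bin 1: 37 = 37
  bin 2: 27 = 27
  bin 3: 26 = 26
  bin 4: 26 = 26
  bin 5: 23 = 23
  bin 6: 23 = 23
  bin 7: 21 = 21
  bin 8: 21 = 21
  bin 9: 21 = 21
  bin 10: 18 = 18
No arrangement into 9 bins stays within capacity, so 10 is optimal.

10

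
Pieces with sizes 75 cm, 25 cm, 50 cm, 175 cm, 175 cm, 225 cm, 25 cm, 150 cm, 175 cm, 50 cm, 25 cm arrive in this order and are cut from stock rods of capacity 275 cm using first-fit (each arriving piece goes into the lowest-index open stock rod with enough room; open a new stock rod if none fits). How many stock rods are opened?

6

  75 → stock rod 1 (new)  [load 75/275]
  25 → stock rod 1  [load 100/275]
  50 → stock rod 1  [load 150/275]
  175 → stock rod 2 (new)  [load 175/275]
  175 → stock rod 3 (new)  [load 175/275]
  225 → stock rod 4 (new)  [load 225/275]
  25 → stock rod 1  [load 175/275]
  150 → stock rod 5 (new)  [load 150/275]
  175 → stock rod 6 (new)  [load 175/275]
  50 → stock rod 1  [load 225/275]
  25 → stock rod 1  [load 250/275]
6 stock rods opened.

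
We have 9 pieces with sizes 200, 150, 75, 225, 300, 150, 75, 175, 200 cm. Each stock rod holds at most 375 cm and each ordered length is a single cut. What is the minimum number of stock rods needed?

Total = 300 + 225 + 200 + 200 + 175 + 150 + 150 + 75 + 75 = 1550 cm.
Lower bound: ⌈1550/375⌉ = 5 stock rods.
A packing using 5 stock rods:
  stock rod 1: 300 + 75 = 375
  stock rod 2: 225 + 150 = 375
  stock rod 3: 200 + 175 = 375
  stock rod 4: 200 + 150 = 350
  stock rod 5: 75 = 75
This matches the lower bound, so 5 is optimal.

5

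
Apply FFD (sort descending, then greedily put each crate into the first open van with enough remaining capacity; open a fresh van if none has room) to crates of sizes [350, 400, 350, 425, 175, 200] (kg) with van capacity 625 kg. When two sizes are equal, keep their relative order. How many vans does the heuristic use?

4

Sorted descending: 425, 400, 350, 350, 200, 175.
  425 → van 1 (new)  [load 425/625]
  400 → van 2 (new)  [load 400/625]
  350 → van 3 (new)  [load 350/625]
  350 → van 4 (new)  [load 350/625]
  200 → van 1  [load 625/625]
  175 → van 2  [load 575/625]
4 vans opened.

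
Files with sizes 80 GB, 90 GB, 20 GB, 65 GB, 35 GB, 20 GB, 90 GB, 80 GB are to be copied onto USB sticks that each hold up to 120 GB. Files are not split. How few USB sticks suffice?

5

Total = 90 + 90 + 80 + 80 + 65 + 35 + 20 + 20 = 480 GB.
Lower bound: ⌈480/120⌉ = 4 USB sticks.
Also, 5 files each exceed 60 GB, and no two of those can share a USB stick, so at least 5 USB sticks are needed.
A packing using 5 USB sticks:
  USB stick 1: 90 + 20 = 110
  USB stick 2: 90 + 20 = 110
  USB stick 3: 80 + 35 = 115
  USB stick 4: 80 = 80
  USB stick 5: 65 = 65
This matches the lower bound, so 5 is optimal.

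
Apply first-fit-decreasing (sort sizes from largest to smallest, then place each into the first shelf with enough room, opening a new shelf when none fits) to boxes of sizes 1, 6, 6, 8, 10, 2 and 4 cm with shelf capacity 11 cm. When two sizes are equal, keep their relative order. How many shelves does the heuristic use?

Sorted descending: 10, 8, 6, 6, 4, 2, 1.
  10 → shelf 1 (new)  [load 10/11]
  8 → shelf 2 (new)  [load 8/11]
  6 → shelf 3 (new)  [load 6/11]
  6 → shelf 4 (new)  [load 6/11]
  4 → shelf 3  [load 10/11]
  2 → shelf 2  [load 10/11]
  1 → shelf 1  [load 11/11]
4 shelves opened.

4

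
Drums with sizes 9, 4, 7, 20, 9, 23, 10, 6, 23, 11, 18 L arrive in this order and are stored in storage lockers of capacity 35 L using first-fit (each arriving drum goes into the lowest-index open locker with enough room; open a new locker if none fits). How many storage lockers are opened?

  9 → locker 1 (new)  [load 9/35]
  4 → locker 1  [load 13/35]
  7 → locker 1  [load 20/35]
  20 → locker 2 (new)  [load 20/35]
  9 → locker 1  [load 29/35]
  23 → locker 3 (new)  [load 23/35]
  10 → locker 2  [load 30/35]
  6 → locker 1  [load 35/35]
  23 → locker 4 (new)  [load 23/35]
  11 → locker 3  [load 34/35]
  18 → locker 5 (new)  [load 18/35]
5 storage lockers opened.

5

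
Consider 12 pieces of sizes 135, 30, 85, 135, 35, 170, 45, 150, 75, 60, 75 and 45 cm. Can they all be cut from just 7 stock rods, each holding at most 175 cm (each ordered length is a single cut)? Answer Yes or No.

A valid assignment using 7 stock rods:
  stock rod 1: 170 = 170
  stock rod 2: 150 = 150
  stock rod 3: 135 + 35 = 170
  stock rod 4: 135 + 30 = 165
  stock rod 5: 85 + 75 = 160
  stock rod 6: 75 + 60 = 135
  stock rod 7: 45 + 45 = 90
Every load is within 175 cm, so 7 stock rods suffice.

Yes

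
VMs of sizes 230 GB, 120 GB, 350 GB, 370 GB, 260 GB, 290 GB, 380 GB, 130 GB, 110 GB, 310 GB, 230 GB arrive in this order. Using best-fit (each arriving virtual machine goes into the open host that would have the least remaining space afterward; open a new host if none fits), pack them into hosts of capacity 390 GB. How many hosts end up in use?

8

  230 → host 1 (new)  [load 230/390]
  120 → host 1  [load 350/390]
  350 → host 2 (new)  [load 350/390]
  370 → host 3 (new)  [load 370/390]
  260 → host 4 (new)  [load 260/390]
  290 → host 5 (new)  [load 290/390]
  380 → host 6 (new)  [load 380/390]
  130 → host 4  [load 390/390]
  110 → host 7 (new)  [load 110/390]
  310 → host 8 (new)  [load 310/390]
  230 → host 7  [load 340/390]
8 hosts opened.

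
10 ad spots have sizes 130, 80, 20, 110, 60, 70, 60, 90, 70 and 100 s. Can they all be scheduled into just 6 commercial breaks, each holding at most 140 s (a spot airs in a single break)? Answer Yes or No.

Total = 790 s; ⌈790/140⌉ = 6.
The bound of 6 does not rule out 6, but exhaustive search shows no assignment into 6 commercial breaks of capacity 140 s exists — the minimum is 7.

No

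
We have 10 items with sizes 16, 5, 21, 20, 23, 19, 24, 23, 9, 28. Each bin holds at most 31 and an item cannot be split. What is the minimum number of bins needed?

Total = 28 + 24 + 23 + 23 + 21 + 20 + 19 + 16 + 9 + 5 = 188.
Lower bound: ⌈188/31⌉ = 7 bins.
Also, 8 items each exceed 31/2, and no two of those can share a bin, so at least 8 bins are needed.
A packing using 8 bins:
  bin 1: 28 = 28
  bin 2: 24 + 5 = 29
  bin 3: 23 = 23
  bin 4: 23 = 23
  bin 5: 21 + 9 = 30
  bin 6: 20 = 20
  bin 7: 19 = 19
  bin 8: 16 = 16
This matches the lower bound, so 8 is optimal.

8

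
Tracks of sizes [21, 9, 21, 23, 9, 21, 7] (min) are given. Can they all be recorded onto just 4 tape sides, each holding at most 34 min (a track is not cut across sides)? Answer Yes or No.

A valid assignment using 4 tape sides:
  side 1: 23 + 9 = 32
  side 2: 21 + 9 = 30
  side 3: 21 + 7 = 28
  side 4: 21 = 21
Every load is within 34 min, so 4 tape sides suffice.

Yes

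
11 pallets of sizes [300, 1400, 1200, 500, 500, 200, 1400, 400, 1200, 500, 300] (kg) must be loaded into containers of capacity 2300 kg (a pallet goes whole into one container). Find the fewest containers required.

4

Total = 1400 + 1400 + 1200 + 1200 + 500 + 500 + 500 + 400 + 300 + 300 + 200 = 7900 kg.
Lower bound: ⌈7900/2300⌉ = 4 containers.
A packing using 4 containers:
  container 1: 1400 + 500 + 400 = 2300
  container 2: 1400 + 500 + 300 = 2200
  container 3: 1200 + 500 + 300 + 200 = 2200
  container 4: 1200 = 1200
This matches the lower bound, so 4 is optimal.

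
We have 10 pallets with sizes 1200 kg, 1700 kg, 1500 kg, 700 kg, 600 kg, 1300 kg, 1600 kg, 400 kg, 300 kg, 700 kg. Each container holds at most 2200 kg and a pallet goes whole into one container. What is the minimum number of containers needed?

5

Total = 1700 + 1600 + 1500 + 1300 + 1200 + 700 + 700 + 600 + 400 + 300 = 10000 kg.
Lower bound: ⌈10000/2200⌉ = 5 containers.
A packing using 5 containers:
  container 1: 1700 + 400 = 2100
  container 2: 1600 + 600 = 2200
  container 3: 1500 + 700 = 2200
  container 4: 1300 + 700 = 2000
  container 5: 1200 + 300 = 1500
This matches the lower bound, so 5 is optimal.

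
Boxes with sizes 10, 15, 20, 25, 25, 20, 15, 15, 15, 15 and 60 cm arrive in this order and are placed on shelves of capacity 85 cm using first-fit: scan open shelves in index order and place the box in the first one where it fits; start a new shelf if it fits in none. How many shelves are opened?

3

  10 → shelf 1 (new)  [load 10/85]
  15 → shelf 1  [load 25/85]
  20 → shelf 1  [load 45/85]
  25 → shelf 1  [load 70/85]
  25 → shelf 2 (new)  [load 25/85]
  20 → shelf 2  [load 45/85]
  15 → shelf 1  [load 85/85]
  15 → shelf 2  [load 60/85]
  15 → shelf 2  [load 75/85]
  15 → shelf 3 (new)  [load 15/85]
  60 → shelf 3  [load 75/85]
3 shelves opened.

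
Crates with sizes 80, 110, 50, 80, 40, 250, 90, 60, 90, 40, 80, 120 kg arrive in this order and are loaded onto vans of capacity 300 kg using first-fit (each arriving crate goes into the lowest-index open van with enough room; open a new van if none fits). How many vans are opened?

  80 → van 1 (new)  [load 80/300]
  110 → van 1  [load 190/300]
  50 → van 1  [load 240/300]
  80 → van 2 (new)  [load 80/300]
  40 → van 1  [load 280/300]
  250 → van 3 (new)  [load 250/300]
  90 → van 2  [load 170/300]
  60 → van 2  [load 230/300]
  90 → van 4 (new)  [load 90/300]
  40 → van 2  [load 270/300]
  80 → van 4  [load 170/300]
  120 → van 4  [load 290/300]
4 vans opened.

4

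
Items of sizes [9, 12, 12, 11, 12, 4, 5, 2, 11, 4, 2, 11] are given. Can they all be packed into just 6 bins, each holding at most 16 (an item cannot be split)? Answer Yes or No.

No

Total = 95; ⌈95/16⌉ = 6.
7 items each exceed half the capacity and cannot share a bin, forcing at least 7 bins.
At least 7 bins are required, but only 6 are allowed.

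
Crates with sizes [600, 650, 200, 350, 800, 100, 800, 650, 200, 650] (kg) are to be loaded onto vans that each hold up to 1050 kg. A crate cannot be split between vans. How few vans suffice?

6

Total = 800 + 800 + 650 + 650 + 650 + 600 + 350 + 200 + 200 + 100 = 5000 kg.
Lower bound: ⌈5000/1050⌉ = 5 vans.
Also, 6 crates each exceed 525 kg, and no two of those can share a van, so at least 6 vans are needed.
A packing using 6 vans:
  van 1: 800 + 200 = 1000
  van 2: 800 + 200 = 1000
  van 3: 650 + 350 = 1000
  van 4: 650 + 100 = 750
  van 5: 650 = 650
  van 6: 600 = 600
This matches the lower bound, so 6 is optimal.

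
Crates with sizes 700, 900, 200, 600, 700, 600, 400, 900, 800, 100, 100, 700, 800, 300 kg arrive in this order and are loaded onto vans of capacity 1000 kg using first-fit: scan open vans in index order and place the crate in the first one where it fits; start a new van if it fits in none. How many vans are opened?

9

  700 → van 1 (new)  [load 700/1000]
  900 → van 2 (new)  [load 900/1000]
  200 → van 1  [load 900/1000]
  600 → van 3 (new)  [load 600/1000]
  700 → van 4 (new)  [load 700/1000]
  600 → van 5 (new)  [load 600/1000]
  400 → van 3  [load 1000/1000]
  900 → van 6 (new)  [load 900/1000]
  800 → van 7 (new)  [load 800/1000]
  100 → van 1  [load 1000/1000]
  100 → van 2  [load 1000/1000]
  700 → van 8 (new)  [load 700/1000]
  800 → van 9 (new)  [load 800/1000]
  300 → van 4  [load 1000/1000]
9 vans opened.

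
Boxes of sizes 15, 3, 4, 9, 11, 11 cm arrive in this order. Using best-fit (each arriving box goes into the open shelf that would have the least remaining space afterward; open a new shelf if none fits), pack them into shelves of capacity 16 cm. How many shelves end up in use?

  15 → shelf 1 (new)  [load 15/16]
  3 → shelf 2 (new)  [load 3/16]
  4 → shelf 2  [load 7/16]
  9 → shelf 2  [load 16/16]
  11 → shelf 3 (new)  [load 11/16]
  11 → shelf 4 (new)  [load 11/16]
4 shelves opened.

4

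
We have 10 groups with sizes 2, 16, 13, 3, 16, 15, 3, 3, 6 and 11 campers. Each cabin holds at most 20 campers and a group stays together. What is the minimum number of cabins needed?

5

Total = 16 + 16 + 15 + 13 + 11 + 6 + 3 + 3 + 3 + 2 = 88 campers.
Lower bound: ⌈88/20⌉ = 5 cabins.
A packing using 5 cabins:
  cabin 1: 16 + 3 = 19
  cabin 2: 16 + 3 = 19
  cabin 3: 15 + 3 + 2 = 20
  cabin 4: 13 + 6 = 19
  cabin 5: 11 = 11
This matches the lower bound, so 5 is optimal.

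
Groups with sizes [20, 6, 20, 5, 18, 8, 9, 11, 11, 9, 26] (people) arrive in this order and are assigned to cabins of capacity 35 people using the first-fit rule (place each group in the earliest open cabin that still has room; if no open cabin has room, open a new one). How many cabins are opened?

  20 → cabin 1 (new)  [load 20/35]
  6 → cabin 1  [load 26/35]
  20 → cabin 2 (new)  [load 20/35]
  5 → cabin 1  [load 31/35]
  18 → cabin 3 (new)  [load 18/35]
  8 → cabin 2  [load 28/35]
  9 → cabin 3  [load 27/35]
  11 → cabin 4 (new)  [load 11/35]
  11 → cabin 4  [load 22/35]
  9 → cabin 4  [load 31/35]
  26 → cabin 5 (new)  [load 26/35]
5 cabins opened.

5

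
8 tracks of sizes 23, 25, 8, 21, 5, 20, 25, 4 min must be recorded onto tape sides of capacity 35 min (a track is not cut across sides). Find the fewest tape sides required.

5

Total = 25 + 25 + 23 + 21 + 20 + 8 + 5 + 4 = 131 min.
Lower bound: ⌈131/35⌉ = 4 tape sides.
Also, 5 tracks each exceed 35/2 min, and no two of those can share a side, so at least 5 tape sides are needed.
A packing using 5 tape sides:
  side 1: 25 + 8 = 33
  side 2: 25 + 5 + 4 = 34
  side 3: 23 = 23
  side 4: 21 = 21
  side 5: 20 = 20
This matches the lower bound, so 5 is optimal.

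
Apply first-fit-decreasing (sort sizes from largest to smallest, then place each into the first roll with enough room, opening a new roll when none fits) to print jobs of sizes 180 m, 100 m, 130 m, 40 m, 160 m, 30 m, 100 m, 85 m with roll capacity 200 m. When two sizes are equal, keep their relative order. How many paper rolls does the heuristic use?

5

Sorted descending: 180, 160, 130, 100, 100, 85, 40, 30.
  180 → roll 1 (new)  [load 180/200]
  160 → roll 2 (new)  [load 160/200]
  130 → roll 3 (new)  [load 130/200]
  100 → roll 4 (new)  [load 100/200]
  100 → roll 4  [load 200/200]
  85 → roll 5 (new)  [load 85/200]
  40 → roll 2  [load 200/200]
  30 → roll 3  [load 160/200]
5 paper rolls opened.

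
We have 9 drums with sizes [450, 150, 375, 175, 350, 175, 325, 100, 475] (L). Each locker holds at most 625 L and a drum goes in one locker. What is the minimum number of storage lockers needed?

5

Total = 475 + 450 + 375 + 350 + 325 + 175 + 175 + 150 + 100 = 2575 L.
Lower bound: ⌈2575/625⌉ = 5 storage lockers.
A packing using 5 storage lockers:
  locker 1: 475 + 150 = 625
  locker 2: 450 + 175 = 625
  locker 3: 375 + 175 = 550
  locker 4: 350 + 100 = 450
  locker 5: 325 = 325
This matches the lower bound, so 5 is optimal.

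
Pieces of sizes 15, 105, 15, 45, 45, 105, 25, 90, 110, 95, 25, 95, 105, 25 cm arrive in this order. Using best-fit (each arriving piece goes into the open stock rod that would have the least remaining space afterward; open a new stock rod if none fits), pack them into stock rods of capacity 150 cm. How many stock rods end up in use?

8

  15 → stock rod 1 (new)  [load 15/150]
  105 → stock rod 1  [load 120/150]
  15 → stock rod 1  [load 135/150]
  45 → stock rod 2 (new)  [load 45/150]
  45 → stock rod 2  [load 90/150]
  105 → stock rod 3 (new)  [load 105/150]
  25 → stock rod 3  [load 130/150]
  90 → stock rod 4 (new)  [load 90/150]
  110 → stock rod 5 (new)  [load 110/150]
  95 → stock rod 6 (new)  [load 95/150]
  25 → stock rod 5  [load 135/150]
  95 → stock rod 7 (new)  [load 95/150]
  105 → stock rod 8 (new)  [load 105/150]
  25 → stock rod 8  [load 130/150]
8 stock rods opened.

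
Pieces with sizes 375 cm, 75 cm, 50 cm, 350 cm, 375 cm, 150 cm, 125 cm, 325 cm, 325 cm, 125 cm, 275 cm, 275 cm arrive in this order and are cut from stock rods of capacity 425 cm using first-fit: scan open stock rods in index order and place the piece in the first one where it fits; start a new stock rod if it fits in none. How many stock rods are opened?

  375 → stock rod 1 (new)  [load 375/425]
  75 → stock rod 2 (new)  [load 75/425]
  50 → stock rod 1  [load 425/425]
  350 → stock rod 2  [load 425/425]
  375 → stock rod 3 (new)  [load 375/425]
  150 → stock rod 4 (new)  [load 150/425]
  125 → stock rod 4  [load 275/425]
  325 → stock rod 5 (new)  [load 325/425]
  325 → stock rod 6 (new)  [load 325/425]
  125 → stock rod 4  [load 400/425]
  275 → stock rod 7 (new)  [load 275/425]
  275 → stock rod 8 (new)  [load 275/425]
8 stock rods opened.

8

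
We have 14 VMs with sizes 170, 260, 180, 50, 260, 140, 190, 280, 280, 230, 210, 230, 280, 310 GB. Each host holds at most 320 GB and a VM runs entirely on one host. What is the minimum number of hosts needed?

12

Total = 310 + 280 + 280 + 280 + 260 + 260 + 230 + 230 + 210 + 190 + 180 + 170 + 140 + 50 = 3070 GB.
Lower bound: ⌈3070/320⌉ = 10 hosts.
Also, 12 VMs each exceed 160 GB, and no two of those can share a host, so at least 12 hosts are needed.
A packing using 12 hosts:
  host 1: 310 = 310
  host 2: 280 = 280
  host 3: 280 = 280
  host 4: 280 = 280
  host 5: 260 + 50 = 310
  host 6: 260 = 260
  host 7: 230 = 230
  host 8: 230 = 230
  host 9: 210 = 210
  host 10: 190 = 190
  host 11: 180 + 140 = 320
  host 12: 170 = 170
This matches the lower bound, so 12 is optimal.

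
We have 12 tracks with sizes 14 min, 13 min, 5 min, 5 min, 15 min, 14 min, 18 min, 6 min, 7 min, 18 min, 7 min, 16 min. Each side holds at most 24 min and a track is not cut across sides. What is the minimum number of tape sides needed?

Total = 18 + 18 + 16 + 15 + 14 + 14 + 13 + 7 + 7 + 6 + 5 + 5 = 138 min.
Lower bound: ⌈138/24⌉ = 6 tape sides.
Also, 7 tracks each exceed 12 min, and no two of those can share a side, so at least 7 tape sides are needed.
A packing using 7 tape sides:
  side 1: 18 + 6 = 24
  side 2: 18 + 5 = 23
  side 3: 16 + 7 = 23
  side 4: 15 + 7 = 22
  side 5: 14 + 5 = 19
  side 6: 14 = 14
  side 7: 13 = 13
This matches the lower bound, so 7 is optimal.

7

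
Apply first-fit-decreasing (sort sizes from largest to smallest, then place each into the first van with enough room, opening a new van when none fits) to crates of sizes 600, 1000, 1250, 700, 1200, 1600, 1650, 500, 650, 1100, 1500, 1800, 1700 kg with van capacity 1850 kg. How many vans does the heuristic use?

Sorted descending: 1800, 1700, 1650, 1600, 1500, 1250, 1200, 1100, 1000, 700, 650, 600, 500.
  1800 → van 1 (new)  [load 1800/1850]
  1700 → van 2 (new)  [load 1700/1850]
  1650 → van 3 (new)  [load 1650/1850]
  1600 → van 4 (new)  [load 1600/1850]
  1500 → van 5 (new)  [load 1500/1850]
  1250 → van 6 (new)  [load 1250/1850]
  1200 → van 7 (new)  [load 1200/1850]
  1100 → van 8 (new)  [load 1100/1850]
  1000 → van 9 (new)  [load 1000/1850]
  700 → van 8  [load 1800/1850]
  650 → van 7  [load 1850/1850]
  600 → van 6  [load 1850/1850]
  500 → van 9  [load 1500/1850]
9 vans opened.

9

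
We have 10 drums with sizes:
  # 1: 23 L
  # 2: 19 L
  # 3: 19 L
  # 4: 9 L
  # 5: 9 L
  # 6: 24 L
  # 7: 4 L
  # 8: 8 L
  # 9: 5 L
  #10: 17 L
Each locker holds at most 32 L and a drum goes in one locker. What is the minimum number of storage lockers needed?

Total = 24 + 23 + 19 + 19 + 17 + 9 + 9 + 8 + 5 + 4 = 137 L.
Lower bound: ⌈137/32⌉ = 5 storage lockers.
A packing using 5 storage lockers:
  locker 1: 24 + 8 = 32
  locker 2: 23 + 9 = 32
  locker 3: 19 + 9 + 4 = 32
  locker 4: 19 + 5 = 24
  locker 5: 17 = 17
This matches the lower bound, so 5 is optimal.

5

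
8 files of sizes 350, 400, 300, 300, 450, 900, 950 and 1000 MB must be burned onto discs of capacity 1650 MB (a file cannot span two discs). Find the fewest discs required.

Total = 1000 + 950 + 900 + 450 + 400 + 350 + 300 + 300 = 4650 MB.
Lower bound: ⌈4650/1650⌉ = 3 discs.
A packing using 3 discs:
  disc 1: 1000 + 450 = 1450
  disc 2: 950 + 400 + 300 = 1650
  disc 3: 900 + 350 + 300 = 1550
This matches the lower bound, so 3 is optimal.

3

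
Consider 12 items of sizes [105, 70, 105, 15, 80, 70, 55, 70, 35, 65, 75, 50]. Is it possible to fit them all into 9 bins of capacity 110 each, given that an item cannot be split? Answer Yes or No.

Yes

A valid assignment using 9 bins:
  bin 1: 105 = 105
  bin 2: 105 = 105
  bin 3: 80 + 15 = 95
  bin 4: 75 + 35 = 110
  bin 5: 70 = 70
  bin 6: 70 = 70
  bin 7: 70 = 70
  bin 8: 65 = 65
  bin 9: 55 + 50 = 105
Every load is within 110, so 9 bins suffice.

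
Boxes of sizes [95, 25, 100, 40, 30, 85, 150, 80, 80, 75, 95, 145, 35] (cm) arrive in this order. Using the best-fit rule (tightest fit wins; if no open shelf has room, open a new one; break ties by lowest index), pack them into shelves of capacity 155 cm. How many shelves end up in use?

8

  95 → shelf 1 (new)  [load 95/155]
  25 → shelf 1  [load 120/155]
  100 → shelf 2 (new)  [load 100/155]
  40 → shelf 2  [load 140/155]
  30 → shelf 1  [load 150/155]
  85 → shelf 3 (new)  [load 85/155]
  150 → shelf 4 (new)  [load 150/155]
  80 → shelf 5 (new)  [load 80/155]
  80 → shelf 6 (new)  [load 80/155]
  75 → shelf 5  [load 155/155]
  95 → shelf 7 (new)  [load 95/155]
  145 → shelf 8 (new)  [load 145/155]
  35 → shelf 7  [load 130/155]
8 shelves opened.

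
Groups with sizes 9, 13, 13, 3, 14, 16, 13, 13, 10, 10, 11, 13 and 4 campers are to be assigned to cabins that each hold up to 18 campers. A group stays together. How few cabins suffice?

Total = 16 + 14 + 13 + 13 + 13 + 13 + 13 + 11 + 10 + 10 + 9 + 4 + 3 = 142 campers.
Lower bound: ⌈142/18⌉ = 8 cabins.
Also, 10 groups each exceed 9 campers, and no two of those can share a cabin, so at least 10 cabins are needed.
A packing using 11 cabins:
  cabin 1: 16 = 16
  cabin 2: 14 + 4 = 18
  cabin 3: 13 + 3 = 16
  cabin 4: 13 = 13
  cabin 5: 13 = 13
  cabin 6: 13 = 13
  cabin 7: 13 = 13
  cabin 8: 11 = 11
  cabin 9: 10 = 10
  cabin 10: 10 = 10
  cabin 11: 9 = 9
No arrangement into 10 cabins stays within capacity, so 11 is optimal.

11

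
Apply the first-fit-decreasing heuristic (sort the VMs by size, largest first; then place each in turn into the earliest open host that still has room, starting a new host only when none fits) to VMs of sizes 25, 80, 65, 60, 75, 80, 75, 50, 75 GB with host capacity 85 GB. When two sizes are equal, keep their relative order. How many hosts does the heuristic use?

8

Sorted descending: 80, 80, 75, 75, 75, 65, 60, 50, 25.
  80 → host 1 (new)  [load 80/85]
  80 → host 2 (new)  [load 80/85]
  75 → host 3 (new)  [load 75/85]
  75 → host 4 (new)  [load 75/85]
  75 → host 5 (new)  [load 75/85]
  65 → host 6 (new)  [load 65/85]
  60 → host 7 (new)  [load 60/85]
  50 → host 8 (new)  [load 50/85]
  25 → host 7  [load 85/85]
8 hosts opened.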